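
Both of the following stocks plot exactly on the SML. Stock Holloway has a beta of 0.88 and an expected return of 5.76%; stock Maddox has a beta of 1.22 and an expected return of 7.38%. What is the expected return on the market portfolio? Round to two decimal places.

Both satisfy E(R) = R_f + β·MRP, so the slope of the SML is
MRP = (7.38% − 5.76%) / (1.22 − 0.88) = 1.62% / 0.34 = 4.7647%
R_f = E(R_Holloway) − β_Holloway·MRP = 5.76% − 0.88 × 4.7647% = 1.5671%
E(R_m) = R_f + MRP = 1.5671% + 4.7647% = 6.33%

6.33%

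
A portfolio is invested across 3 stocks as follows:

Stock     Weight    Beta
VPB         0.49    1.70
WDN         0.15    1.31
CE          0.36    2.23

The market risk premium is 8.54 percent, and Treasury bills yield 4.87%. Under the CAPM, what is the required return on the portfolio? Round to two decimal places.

β_P = Σ w_i β_i = 0.49×1.70 + 0.15×1.31 + 0.36×2.23 = 1.8323
E(R_P) = R_f + β_P × MRP = 4.87% + 1.8323 × 8.54% = 20.52%

20.52%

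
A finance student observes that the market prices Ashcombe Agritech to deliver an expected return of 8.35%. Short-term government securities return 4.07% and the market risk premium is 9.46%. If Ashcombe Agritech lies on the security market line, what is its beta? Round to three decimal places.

0.452

β = (E(R) − R_f) / MRP = (8.35% − 4.07%) / 9.46% = 4.28% / 9.46% = 0.452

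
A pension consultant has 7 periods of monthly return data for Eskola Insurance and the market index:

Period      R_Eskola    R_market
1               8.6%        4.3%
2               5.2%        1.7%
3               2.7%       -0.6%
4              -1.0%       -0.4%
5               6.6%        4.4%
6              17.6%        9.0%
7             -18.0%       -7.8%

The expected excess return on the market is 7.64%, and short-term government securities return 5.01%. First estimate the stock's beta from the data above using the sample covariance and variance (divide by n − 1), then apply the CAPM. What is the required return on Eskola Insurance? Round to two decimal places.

20.54%

Mean R_i = (8.6 + 5.2 + 2.7 − 1.0 + 6.6 + 17.6 − 18.0) / 7 = 3.1000%
Mean R_m = (4.3 + 1.7 − 0.6 − 0.4 + 4.4 + 9.0 − 7.8) / 7 = 1.5143%
Σ(R_i − R̄_i)(R_m − R̄_m) = 339.5800  ⇒  Cov = 339.5800 / 6 = 56.5967
Σ(R_m − R̄_m)² = 167.0486  ⇒  Var(R_m) = 167.0486 / 6 = 27.8414
β = Cov / Var(R_m) = 56.5967 / 27.8414 = 2.0328
E(R) = R_f + β × MRP = 5.01% + 2.0328 × 7.64% = 20.54%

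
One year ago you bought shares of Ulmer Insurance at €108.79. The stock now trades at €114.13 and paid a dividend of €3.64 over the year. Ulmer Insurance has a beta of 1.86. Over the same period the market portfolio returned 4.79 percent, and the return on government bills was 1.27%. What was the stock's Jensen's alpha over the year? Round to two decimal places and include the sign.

Realised HPR = (P1 + D1 − P0) / P0 = (114.13 + 3.64 − 108.79) / 108.79 = 8.98 / 108.79 = 8.2544%
MRP = 4.79% − 1.27% = 3.52%
CAPM required = R_f + β·MRP = 1.27% + 1.86 × 3.52% = 7.8172%
α = realised − required = 8.2544% − 7.8172% = +0.44%

+0.44%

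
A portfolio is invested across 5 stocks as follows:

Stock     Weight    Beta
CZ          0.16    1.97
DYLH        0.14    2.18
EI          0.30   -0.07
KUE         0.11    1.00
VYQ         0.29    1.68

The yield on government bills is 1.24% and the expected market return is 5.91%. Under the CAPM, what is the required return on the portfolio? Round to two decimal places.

β_P = Σ w_i β_i = 0.16×1.97 + 0.14×2.18 + 0.30×-0.07 + 0.11×1.00 + 0.29×1.68 = 1.1966
MRP = 5.91% − 1.24% = 4.67%
E(R_P) = R_f + β_P × MRP = 1.24% + 1.1966 × 4.67% = 6.83%

6.83%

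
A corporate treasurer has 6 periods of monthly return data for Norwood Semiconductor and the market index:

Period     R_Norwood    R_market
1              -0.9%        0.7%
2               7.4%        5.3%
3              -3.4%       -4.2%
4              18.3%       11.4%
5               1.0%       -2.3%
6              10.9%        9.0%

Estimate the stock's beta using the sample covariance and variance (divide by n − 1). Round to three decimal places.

Mean R_i = (-0.9 + 7.4 − 3.4 + 18.3 + 1.0 + 10.9) / 6 = 5.5500%
Mean R_m = (0.7 + 5.3 − 4.2 + 11.4 − 2.3 + 9.0) / 6 = 3.3167%
Σ(R_i − R̄_i)(R_m − R̄_m) = 246.8450  ⇒  Cov = 246.8450 / 5 = 49.3690
Σ(R_m − R̄_m)² = 196.4683  ⇒  Var(R_m) = 196.4683 / 5 = 39.2937
β = Cov / Var(R_m) = 49.3690 / 39.2937 = 1.2564

1.256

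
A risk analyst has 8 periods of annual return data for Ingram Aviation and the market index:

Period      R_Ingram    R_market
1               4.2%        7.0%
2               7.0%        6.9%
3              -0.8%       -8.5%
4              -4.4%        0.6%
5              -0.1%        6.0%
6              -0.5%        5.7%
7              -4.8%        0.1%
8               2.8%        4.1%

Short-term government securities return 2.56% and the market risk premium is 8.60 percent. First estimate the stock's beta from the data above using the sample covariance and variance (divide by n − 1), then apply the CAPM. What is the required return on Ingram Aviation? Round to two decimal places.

6.10%

Mean R_i = (4.2 + 7.0 − 0.8 − 4.4 − 0.1 − 0.5 − 4.8 + 2.8) / 8 = 0.4250%
Mean R_m = (7.0 + 6.9 − 8.5 + 0.6 + 6.0 + 5.7 + 0.1 + 4.1) / 8 = 2.7375%
Σ(R_i − R̄_i)(R_m − R̄_m) = 80.1025  ⇒  Cov = 80.1025 / 7 = 11.4432
Σ(R_m − R̄_m)² = 194.5788  ⇒  Var(R_m) = 194.5788 / 7 = 27.7970
β = Cov / Var(R_m) = 11.4432 / 27.7970 = 0.4117
E(R) = R_f + β × MRP = 2.56% + 0.4117 × 8.60% = 6.10%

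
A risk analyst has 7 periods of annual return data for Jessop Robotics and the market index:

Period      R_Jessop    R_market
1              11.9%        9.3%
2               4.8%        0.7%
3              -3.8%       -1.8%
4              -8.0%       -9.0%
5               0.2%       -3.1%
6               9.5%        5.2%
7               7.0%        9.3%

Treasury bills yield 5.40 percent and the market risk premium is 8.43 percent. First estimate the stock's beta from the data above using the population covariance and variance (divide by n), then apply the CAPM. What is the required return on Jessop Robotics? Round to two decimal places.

Mean R_i = (11.9 + 4.8 − 3.8 − 8.0 + 0.2 + 9.5 + 7.0) / 7 = 3.0857%
Mean R_m = (9.3 + 0.7 − 1.8 − 9.0 − 3.1 + 5.2 + 9.3) / 7 = 1.5143%
Σ(R_i − R̄_i)(R_m − R̄_m) = 274.0414  ⇒  Cov = 274.0414 / 7 = 39.1488
Σ(R_m − R̄_m)² = 278.3086  ⇒  Var(R_m) = 278.3086 / 7 = 39.7584
β = Cov / Var(R_m) = 39.1488 / 39.7584 = 0.9847
E(R) = R_f + β × MRP = 5.40% + 0.9847 × 8.43% = 13.70%

13.70%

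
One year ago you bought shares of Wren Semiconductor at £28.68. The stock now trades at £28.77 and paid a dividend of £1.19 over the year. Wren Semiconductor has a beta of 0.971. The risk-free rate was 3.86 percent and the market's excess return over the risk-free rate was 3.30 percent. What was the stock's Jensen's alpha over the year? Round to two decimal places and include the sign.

Realised HPR = (P1 + D1 − P0) / P0 = (28.77 + 1.19 − 28.68) / 28.68 = 1.28 / 28.68 = 4.4630%
CAPM required = R_f + β·MRP = 3.86% + 0.971 × 3.30% = 7.06430%
α = realised − required = 4.4630% − 7.06430% = -2.60%

-2.60%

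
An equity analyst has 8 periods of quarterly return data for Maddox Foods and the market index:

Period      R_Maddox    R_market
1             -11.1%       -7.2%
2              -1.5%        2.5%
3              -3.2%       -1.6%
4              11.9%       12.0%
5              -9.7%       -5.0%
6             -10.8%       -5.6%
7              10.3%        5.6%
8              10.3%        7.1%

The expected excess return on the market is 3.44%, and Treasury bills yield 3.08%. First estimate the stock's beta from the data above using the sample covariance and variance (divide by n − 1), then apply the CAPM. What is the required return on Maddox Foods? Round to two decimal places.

7.88%

Mean R_i = (-11.1 − 1.5 − 3.2 + 11.9 − 9.7 − 10.8 + 10.3 + 10.3) / 8 = -0.4750%
Mean R_m = (-7.2 + 2.5 − 1.6 + 12.0 − 5.0 − 5.6 + 5.6 + 7.1) / 8 = 0.9750%
Σ(R_i − R̄_i)(R_m − R̄_m) = 467.5850  ⇒  Cov = 467.5850 / 7 = 66.7979
Σ(R_m − R̄_m)² = 335.1750  ⇒  Var(R_m) = 335.1750 / 7 = 47.8821
β = Cov / Var(R_m) = 66.7979 / 47.8821 = 1.3950
E(R) = R_f + β × MRP = 3.08% + 1.3950 × 3.44% = 7.88%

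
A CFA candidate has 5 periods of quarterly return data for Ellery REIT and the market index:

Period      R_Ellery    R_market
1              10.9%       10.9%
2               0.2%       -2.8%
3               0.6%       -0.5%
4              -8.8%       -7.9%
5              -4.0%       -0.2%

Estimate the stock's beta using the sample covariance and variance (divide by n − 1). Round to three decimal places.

0.994

Mean R_i = (10.9 + 0.2 + 0.6 − 8.8 − 4.0) / 5 = -0.2200%
Mean R_m = (10.9 − 2.8 − 0.5 − 7.9 − 0.2) / 5 = -0.1000%
Σ(R_i − R̄_i)(R_m − R̄_m) = 188.1600  ⇒  Cov = 188.1600 / 4 = 47.0400
Σ(R_m − R̄_m)² = 189.3000  ⇒  Var(R_m) = 189.3000 / 4 = 47.3250
β = Cov / Var(R_m) = 47.0400 / 47.3250 = 0.9940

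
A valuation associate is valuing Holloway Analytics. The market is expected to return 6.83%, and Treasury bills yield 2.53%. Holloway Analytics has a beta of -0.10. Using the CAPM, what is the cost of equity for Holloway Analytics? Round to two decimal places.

2.10%

Market risk premium = E(R_m) − R_f = 6.83% − 2.53% = 4.30%
E(R) = R_f + β × MRP = 2.53% + -0.10 × 4.30% = 2.10%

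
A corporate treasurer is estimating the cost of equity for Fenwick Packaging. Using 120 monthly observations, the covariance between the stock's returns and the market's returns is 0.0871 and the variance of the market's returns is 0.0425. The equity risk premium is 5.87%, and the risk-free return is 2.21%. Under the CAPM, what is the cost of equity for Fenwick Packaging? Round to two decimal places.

14.24%

β = Cov(R_i, R_m) / Var(R_m) = 0.0871 / 0.0425 = 2.0494
E(R) = R_f + β × MRP = 2.21% + 2.0494 × 5.87% = 14.24%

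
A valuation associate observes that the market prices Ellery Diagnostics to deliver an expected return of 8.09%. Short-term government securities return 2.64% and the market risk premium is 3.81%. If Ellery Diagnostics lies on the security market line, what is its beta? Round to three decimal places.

β = (E(R) − R_f) / MRP = (8.09% − 2.64%) / 3.81% = 5.45% / 3.81% = 1.430

1.430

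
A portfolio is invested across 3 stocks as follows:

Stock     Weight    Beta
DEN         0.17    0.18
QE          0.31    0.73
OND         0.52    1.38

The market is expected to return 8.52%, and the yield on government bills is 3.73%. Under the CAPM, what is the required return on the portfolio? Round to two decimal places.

8.40%

β_P = Σ w_i β_i = 0.17×0.18 + 0.31×0.73 + 0.52×1.38 = 0.9745
MRP = 8.52% − 3.73% = 4.79%
E(R_P) = R_f + β_P × MRP = 3.73% + 0.9745 × 4.79% = 8.40%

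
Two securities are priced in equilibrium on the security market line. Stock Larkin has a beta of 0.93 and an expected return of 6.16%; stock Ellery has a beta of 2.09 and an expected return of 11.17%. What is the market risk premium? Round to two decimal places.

Both satisfy E(R) = R_f + β·MRP, so the slope of the SML is
MRP = (11.17% − 6.16%) / (2.09 − 0.93) = 5.01% / 1.16 = 4.3190%

4.32%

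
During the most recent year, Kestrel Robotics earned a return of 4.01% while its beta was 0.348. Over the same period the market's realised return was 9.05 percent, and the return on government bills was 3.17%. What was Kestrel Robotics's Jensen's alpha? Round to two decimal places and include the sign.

Market excess return = 9.05% − 3.17% = 5.88%
CAPM benchmark = R_f + β(R_m − R_f) = 3.17% + 0.348 × 5.88% = 5.21624%
α = actual − benchmark = 4.01% − 5.21624% = -1.21%

-1.21%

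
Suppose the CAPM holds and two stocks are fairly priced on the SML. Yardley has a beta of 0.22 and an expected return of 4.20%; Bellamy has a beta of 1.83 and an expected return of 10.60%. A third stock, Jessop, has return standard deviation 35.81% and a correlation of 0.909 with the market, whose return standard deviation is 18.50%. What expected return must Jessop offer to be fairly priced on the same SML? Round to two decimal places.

MRP = (10.60% − 4.20%) / (1.83 − 0.22) = 3.9752%
R_f = 4.20% − 0.22 × 3.9752% = 3.3255%
β_Jessop = ρ·σ_i/σ_m = 0.909 × 35.81 / 18.50 = 1.7595
E(R_Jessop) = R_f + β × MRP = 3.3255% + 1.7595 × 3.9752% = 10.32%

10.32%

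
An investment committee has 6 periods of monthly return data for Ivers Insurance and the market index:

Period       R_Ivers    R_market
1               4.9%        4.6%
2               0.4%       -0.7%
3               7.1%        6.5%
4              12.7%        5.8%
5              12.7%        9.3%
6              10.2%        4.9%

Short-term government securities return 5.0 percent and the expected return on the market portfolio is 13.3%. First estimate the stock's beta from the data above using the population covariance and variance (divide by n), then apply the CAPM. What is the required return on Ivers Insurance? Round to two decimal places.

Mean R_i = (4.9 + 0.4 + 7.1 + 12.7 + 12.7 + 10.2) / 6 = 8.0000%
Mean R_m = (4.6 − 0.7 + 6.5 + 5.8 + 9.3 + 4.9) / 6 = 5.0667%
Σ(R_i − R̄_i)(R_m − R̄_m) = 66.9600  ⇒  Cov = 66.9600 / 6 = 11.1600
Σ(R_m − R̄_m)² = 54.0133  ⇒  Var(R_m) = 54.0133 / 6 = 9.0022
β = Cov / Var(R_m) = 11.1600 / 9.0022 = 1.2397
MRP = 13.3% − 5.0% = 8.30%
E(R) = R_f + β × MRP = 5.0% + 1.2397 × 8.3% = 15.29%

15.29%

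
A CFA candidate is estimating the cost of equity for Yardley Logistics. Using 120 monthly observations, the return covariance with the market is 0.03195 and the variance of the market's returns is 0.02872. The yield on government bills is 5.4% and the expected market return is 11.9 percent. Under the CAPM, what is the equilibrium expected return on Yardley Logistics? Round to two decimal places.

β = Cov(R_i, R_m) / Var(R_m) = 0.03195 / 0.02872 = 1.1125
MRP = 11.9% − 5.4% = 6.50%
E(R) = R_f + β × MRP = 5.4% + 1.1125 × 6.5% = 12.63%

12.63%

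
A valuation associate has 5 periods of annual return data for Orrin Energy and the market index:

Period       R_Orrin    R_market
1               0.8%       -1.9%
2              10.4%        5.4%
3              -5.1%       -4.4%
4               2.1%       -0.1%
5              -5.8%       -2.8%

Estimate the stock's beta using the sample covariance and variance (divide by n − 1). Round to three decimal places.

Mean R_i = (0.8 + 10.4 − 5.1 + 2.1 − 5.8) / 5 = 0.4800%
Mean R_m = (-1.9 + 5.4 − 4.4 − 0.1 − 2.8) / 5 = -0.7600%
Σ(R_i − R̄_i)(R_m − R̄_m) = 94.9340  ⇒  Cov = 94.9340 / 4 = 23.7335
Σ(R_m − R̄_m)² = 57.0920  ⇒  Var(R_m) = 57.0920 / 4 = 14.2730
β = Cov / Var(R_m) = 23.7335 / 14.2730 = 1.6628

1.663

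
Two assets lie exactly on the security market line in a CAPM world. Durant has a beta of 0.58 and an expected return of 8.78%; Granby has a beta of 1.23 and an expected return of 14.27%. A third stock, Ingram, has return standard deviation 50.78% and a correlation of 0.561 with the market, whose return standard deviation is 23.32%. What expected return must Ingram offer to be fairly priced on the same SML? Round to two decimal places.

14.20%

MRP = (14.27% − 8.78%) / (1.23 − 0.58) = 8.4462%
R_f = 8.78% − 0.58 × 8.4462% = 3.8812%
β_Ingram = ρ·σ_i/σ_m = 0.561 × 50.78 / 23.32 = 1.2216
E(R_Ingram) = R_f + β × MRP = 3.8812% + 1.2216 × 8.4462% = 14.20%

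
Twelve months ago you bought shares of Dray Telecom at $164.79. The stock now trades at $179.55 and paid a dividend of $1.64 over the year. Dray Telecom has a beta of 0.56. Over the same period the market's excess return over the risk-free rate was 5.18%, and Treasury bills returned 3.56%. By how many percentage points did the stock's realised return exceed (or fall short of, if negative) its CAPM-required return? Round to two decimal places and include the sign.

Realised HPR = (P1 + D1 − P0) / P0 = (179.55 + 1.64 − 164.79) / 164.79 = 16.40 / 164.79 = 9.9521%
CAPM required = R_f + β·MRP = 3.56% + 0.56 × 5.18% = 6.4608%
α = realised − required = 9.9521% − 6.4608% = +3.49%

+3.49%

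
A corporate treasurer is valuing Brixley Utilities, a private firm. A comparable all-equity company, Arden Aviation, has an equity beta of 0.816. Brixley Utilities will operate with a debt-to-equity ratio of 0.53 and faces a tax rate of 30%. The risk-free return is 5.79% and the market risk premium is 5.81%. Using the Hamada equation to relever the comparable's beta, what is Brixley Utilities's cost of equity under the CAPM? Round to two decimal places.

12.29%

β_L = β_U × [1 + (1 − t)(D/E)] = 0.816 × [1 + (1 − 0.30) × 0.53]
    = 0.816 × [1 + 0.70 × 0.53] = 0.816 × 1.3710 = 1.1187
E(R) = R_f + β_L × MRP = 5.79% + 1.1187 × 5.81% = 12.29%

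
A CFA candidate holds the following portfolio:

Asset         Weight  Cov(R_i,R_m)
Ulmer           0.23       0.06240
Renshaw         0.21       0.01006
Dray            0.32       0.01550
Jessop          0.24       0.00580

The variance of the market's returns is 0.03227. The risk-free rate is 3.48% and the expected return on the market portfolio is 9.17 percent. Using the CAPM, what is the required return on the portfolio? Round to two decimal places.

7.50%

β_Ulmer = 0.06240 / 0.03227 = 1.9337
β_Renshaw = 0.01006 / 0.03227 = 0.3117
β_Dray = 0.01550 / 0.03227 = 0.4803
β_Jessop = 0.00580 / 0.03227 = 0.1797
β_P = Σ w_i β_i = 0.23×1.9337 + 0.21×0.3117 + 0.32×0.4803 + 0.24×0.1797 = 0.7070
MRP = 9.17% − 3.48% = 5.69%
E(R_P) = R_f + β_P × MRP = 3.48% + 0.7070 × 5.69% = 7.50%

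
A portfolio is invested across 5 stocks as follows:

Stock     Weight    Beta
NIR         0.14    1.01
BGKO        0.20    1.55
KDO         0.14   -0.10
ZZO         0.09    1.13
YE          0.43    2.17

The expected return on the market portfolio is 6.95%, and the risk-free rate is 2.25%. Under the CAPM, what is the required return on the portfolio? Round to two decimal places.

β_P = Σ w_i β_i = 0.14×1.01 + 0.20×1.55 + 0.14×-0.10 + 0.09×1.13 + 0.43×2.17 = 1.4722
MRP = 6.95% − 2.25% = 4.70%
E(R_P) = R_f + β_P × MRP = 2.25% + 1.4722 × 4.70% = 9.17%

9.17%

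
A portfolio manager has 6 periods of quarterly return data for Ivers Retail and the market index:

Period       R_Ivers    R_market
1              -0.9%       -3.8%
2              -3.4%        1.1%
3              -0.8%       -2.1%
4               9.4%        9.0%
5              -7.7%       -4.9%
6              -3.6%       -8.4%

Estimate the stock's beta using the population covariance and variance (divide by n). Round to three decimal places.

Mean R_i = (-0.9 − 3.4 − 0.8 + 9.4 − 7.7 − 3.6) / 6 = -1.1667%
Mean R_m = (-3.8 + 1.1 − 2.1 + 9.0 − 4.9 − 8.4) / 6 = -1.5167%
Σ(R_i − R̄_i)(R_m − R̄_m) = 143.3133  ⇒  Cov = 143.3133 / 6 = 23.8856
Σ(R_m − R̄_m)² = 181.8283  ⇒  Var(R_m) = 181.8283 / 6 = 30.3047
β = Cov / Var(R_m) = 23.8856 / 30.3047 = 0.7882

0.788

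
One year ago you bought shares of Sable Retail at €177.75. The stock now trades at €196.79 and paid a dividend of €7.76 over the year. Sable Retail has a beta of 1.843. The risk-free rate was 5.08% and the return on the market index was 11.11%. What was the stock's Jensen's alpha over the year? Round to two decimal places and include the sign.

Realised HPR = (P1 + D1 − P0) / P0 = (196.79 + 7.76 − 177.75) / 177.75 = 26.80 / 177.75 = 15.0774%
MRP = 11.11% − 5.08% = 6.03%
CAPM required = R_f + β·MRP = 5.08% + 1.843 × 6.03% = 16.19329%
α = realised − required = 15.0774% − 16.19329% = -1.12%

-1.12%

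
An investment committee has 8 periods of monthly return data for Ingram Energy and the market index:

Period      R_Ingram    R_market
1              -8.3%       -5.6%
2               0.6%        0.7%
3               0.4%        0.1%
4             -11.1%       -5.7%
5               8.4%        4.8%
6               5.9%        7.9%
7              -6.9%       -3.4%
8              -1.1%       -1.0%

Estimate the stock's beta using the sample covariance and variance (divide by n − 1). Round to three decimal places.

1.350

Mean R_i = (-8.3 + 0.6 + 0.4 − 11.1 + 8.4 + 5.9 − 6.9 − 1.1) / 8 = -1.5125%
Mean R_m = (-5.6 + 0.7 + 0.1 − 5.7 + 4.8 + 7.9 − 3.4 − 1.0) / 8 = -0.2750%
Σ(R_i − R̄_i)(R_m − R̄_m) = 218.3725  ⇒  Cov = 218.3725 / 7 = 31.1961
Σ(R_m − R̄_m)² = 161.7550  ⇒  Var(R_m) = 161.7550 / 7 = 23.1079
β = Cov / Var(R_m) = 31.1961 / 23.1079 = 1.3500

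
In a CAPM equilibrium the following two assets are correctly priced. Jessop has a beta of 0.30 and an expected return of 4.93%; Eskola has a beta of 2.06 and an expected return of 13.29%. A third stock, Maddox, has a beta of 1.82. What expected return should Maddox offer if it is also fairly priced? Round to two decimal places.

12.15%

MRP (SML slope) = (13.29% − 4.93%) / (2.06 − 0.30) = 8.36% / 1.76 = 4.7500%
R_f (intercept) = 4.93% − 0.30 × 4.7500% = 3.5050%
E(R_Maddox) = R_f + β × MRP = 3.5050% + 1.82 × 4.7500% = 12.15%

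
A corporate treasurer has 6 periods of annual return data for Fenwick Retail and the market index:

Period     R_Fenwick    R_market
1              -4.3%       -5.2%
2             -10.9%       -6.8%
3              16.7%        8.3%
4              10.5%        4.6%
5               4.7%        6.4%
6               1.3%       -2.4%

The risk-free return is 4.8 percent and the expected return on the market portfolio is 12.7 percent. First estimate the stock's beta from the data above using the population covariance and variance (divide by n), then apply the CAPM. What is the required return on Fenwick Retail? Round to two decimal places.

Mean R_i = (-4.3 − 10.9 + 16.7 + 10.5 + 4.7 + 1.3) / 6 = 3.0000%
Mean R_m = (-5.2 − 6.8 + 8.3 + 4.6 + 6.4 − 2.4) / 6 = 0.8167%
Σ(R_i − R̄_i)(R_m − R̄_m) = 295.6500  ⇒  Cov = 295.6500 / 6 = 49.2750
Σ(R_m − R̄_m)² = 206.0483  ⇒  Var(R_m) = 206.0483 / 6 = 34.3414
β = Cov / Var(R_m) = 49.2750 / 34.3414 = 1.4349
MRP = 12.7% − 4.8% = 7.90%
E(R) = R_f + β × MRP = 4.8% + 1.4349 × 7.9% = 16.14%

16.14%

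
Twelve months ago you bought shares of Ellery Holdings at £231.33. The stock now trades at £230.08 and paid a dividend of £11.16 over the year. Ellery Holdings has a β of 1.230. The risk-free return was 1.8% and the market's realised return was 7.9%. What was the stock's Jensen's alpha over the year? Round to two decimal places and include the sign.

-5.02%

Realised HPR = (P1 + D1 − P0) / P0 = (230.08 + 11.16 − 231.33) / 231.33 = 9.91 / 231.33 = 4.2839%
MRP = 7.9% − 1.8% = 6.10%
CAPM required = R_f + β·MRP = 1.8% + 1.230 × 6.1% = 9.3030%
α = realised − required = 4.2839% − 9.3030% = -5.02%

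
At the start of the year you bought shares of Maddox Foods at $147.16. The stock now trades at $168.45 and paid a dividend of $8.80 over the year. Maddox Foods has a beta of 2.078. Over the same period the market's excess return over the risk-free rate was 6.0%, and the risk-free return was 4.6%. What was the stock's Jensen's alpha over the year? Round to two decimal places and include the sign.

Realised HPR = (P1 + D1 − P0) / P0 = (168.45 + 8.80 − 147.16) / 147.16 = 30.09 / 147.16 = 20.4471%
CAPM required = R_f + β·MRP = 4.6% + 2.078 × 6.0% = 17.0680%
α = realised − required = 20.4471% − 17.0680% = +3.38%

+3.38%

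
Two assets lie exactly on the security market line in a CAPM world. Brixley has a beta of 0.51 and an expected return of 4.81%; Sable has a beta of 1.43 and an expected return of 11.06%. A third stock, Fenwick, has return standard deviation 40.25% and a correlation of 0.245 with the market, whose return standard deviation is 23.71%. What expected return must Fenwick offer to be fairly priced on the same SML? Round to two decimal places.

4.17%

MRP = (11.06% − 4.81%) / (1.43 − 0.51) = 6.7935%
R_f = 4.81% − 0.51 × 6.7935% = 1.3453%
β_Fenwick = ρ·σ_i/σ_m = 0.245 × 40.25 / 23.71 = 0.4159
E(R_Fenwick) = R_f + β × MRP = 1.3453% + 0.4159 × 6.7935% = 4.17%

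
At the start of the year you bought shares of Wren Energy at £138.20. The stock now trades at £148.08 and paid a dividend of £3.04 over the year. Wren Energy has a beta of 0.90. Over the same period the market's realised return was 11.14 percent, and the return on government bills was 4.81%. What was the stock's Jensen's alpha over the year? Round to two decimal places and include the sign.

-1.16%

Realised HPR = (P1 + D1 − P0) / P0 = (148.08 + 3.04 − 138.20) / 138.20 = 12.92 / 138.20 = 9.3488%
MRP = 11.14% − 4.81% = 6.33%
CAPM required = R_f + β·MRP = 4.81% + 0.90 × 6.33% = 10.5070%
α = realised − required = 9.3488% − 10.5070% = -1.16%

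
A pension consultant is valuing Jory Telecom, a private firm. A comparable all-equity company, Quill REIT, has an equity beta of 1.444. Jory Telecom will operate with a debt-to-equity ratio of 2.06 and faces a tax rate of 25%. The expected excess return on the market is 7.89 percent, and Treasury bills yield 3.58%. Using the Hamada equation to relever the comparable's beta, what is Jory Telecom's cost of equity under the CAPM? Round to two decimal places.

32.58%

β_L = β_U × [1 + (1 − t)(D/E)] = 1.444 × [1 + (1 − 0.25) × 2.06]
    = 1.444 × [1 + 0.75 × 2.06] = 1.444 × 2.5450 = 3.6750
E(R) = R_f + β_L × MRP = 3.58% + 3.6750 × 7.89% = 32.58%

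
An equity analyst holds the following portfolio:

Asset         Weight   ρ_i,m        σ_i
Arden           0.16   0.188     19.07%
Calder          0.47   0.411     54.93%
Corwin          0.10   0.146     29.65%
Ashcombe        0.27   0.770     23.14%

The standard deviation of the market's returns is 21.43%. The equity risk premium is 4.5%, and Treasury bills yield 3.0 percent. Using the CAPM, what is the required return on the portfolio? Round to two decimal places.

β_Arden = 0.188 × 19.07% / 21.43% = 0.1673
β_Calder = 0.411 × 54.93% / 21.43% = 1.0535
β_Corwin = 0.146 × 29.65% / 21.43% = 0.2020
β_Ashcombe = 0.770 × 23.14% / 21.43% = 0.8314
β_P = Σ w_i β_i = 0.16×0.1673 + 0.47×1.0535 + 0.10×0.2020 + 0.27×0.8314 = 0.7666
E(R_P) = R_f + β_P × MRP = 3.0% + 0.7666 × 4.5% = 6.45%

6.45%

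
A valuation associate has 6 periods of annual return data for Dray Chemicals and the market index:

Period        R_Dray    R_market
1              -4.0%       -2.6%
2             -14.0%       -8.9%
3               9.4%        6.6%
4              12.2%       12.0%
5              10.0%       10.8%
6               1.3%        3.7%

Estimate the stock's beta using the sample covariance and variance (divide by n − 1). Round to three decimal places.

1.235

Mean R_i = (-4.0 − 14.0 + 9.4 + 12.2 + 10.0 + 1.3) / 6 = 2.4833%
Mean R_m = (-2.6 − 8.9 + 6.6 + 12.0 + 10.8 + 3.7) / 6 = 3.6000%
Σ(R_i − R̄_i)(R_m − R̄_m) = 402.6100  ⇒  Cov = 402.6100 / 5 = 80.5220
Σ(R_m − R̄_m)² = 326.1000  ⇒  Var(R_m) = 326.1000 / 5 = 65.2200
β = Cov / Var(R_m) = 80.5220 / 65.2200 = 1.2346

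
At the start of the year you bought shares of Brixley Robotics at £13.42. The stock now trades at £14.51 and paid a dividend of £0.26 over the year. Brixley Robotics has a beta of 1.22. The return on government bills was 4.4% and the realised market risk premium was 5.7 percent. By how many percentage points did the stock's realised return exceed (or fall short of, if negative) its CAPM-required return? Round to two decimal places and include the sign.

-1.29%

Realised HPR = (P1 + D1 − P0) / P0 = (14.51 + 0.26 − 13.42) / 13.42 = 1.35 / 13.42 = 10.0596%
CAPM required = R_f + β·MRP = 4.4% + 1.22 × 5.7% = 11.3540%
α = realised − required = 10.0596% − 11.3540% = -1.29%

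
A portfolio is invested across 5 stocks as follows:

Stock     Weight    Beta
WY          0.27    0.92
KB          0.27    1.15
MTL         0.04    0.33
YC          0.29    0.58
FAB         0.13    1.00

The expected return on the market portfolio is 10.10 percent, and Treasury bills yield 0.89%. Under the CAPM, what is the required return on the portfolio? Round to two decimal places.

8.91%

β_P = Σ w_i β_i = 0.27×0.92 + 0.27×1.15 + 0.04×0.33 + 0.29×0.58 + 0.13×1.00 = 0.8703
MRP = 10.10% − 0.89% = 9.21%
E(R_P) = R_f + β_P × MRP = 0.89% + 0.8703 × 9.21% = 8.91%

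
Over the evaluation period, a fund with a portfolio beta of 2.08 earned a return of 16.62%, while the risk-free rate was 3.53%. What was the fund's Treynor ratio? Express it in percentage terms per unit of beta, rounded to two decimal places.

Treynor = (R_P − R_f) / β_P = (16.62% − 3.53%) / 2.0800 = 13.09% / 2.0800 = 6.29%

6.29%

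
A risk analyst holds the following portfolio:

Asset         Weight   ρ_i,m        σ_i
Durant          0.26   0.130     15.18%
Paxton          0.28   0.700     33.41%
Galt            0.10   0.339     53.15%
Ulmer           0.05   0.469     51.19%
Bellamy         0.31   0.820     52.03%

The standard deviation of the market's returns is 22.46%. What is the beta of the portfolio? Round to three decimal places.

1.037

β_Durant = 0.130 × 15.18% / 22.46% = 0.0879
β_Paxton = 0.700 × 33.41% / 22.46% = 1.0413
β_Galt = 0.339 × 53.15% / 22.46% = 0.8022
β_Ulmer = 0.469 × 51.19% / 22.46% = 1.0689
β_Bellamy = 0.820 × 52.03% / 22.46% = 1.8996
β_P = Σ w_i β_i = 0.26×0.0879 + 0.28×1.0413 + 0.10×0.8022 + 0.05×1.0689 + 0.31×1.8996 = 1.0370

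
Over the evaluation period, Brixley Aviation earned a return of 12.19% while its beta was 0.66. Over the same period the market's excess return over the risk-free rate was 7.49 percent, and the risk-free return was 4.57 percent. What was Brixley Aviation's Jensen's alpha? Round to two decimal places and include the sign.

+2.68%

CAPM benchmark = R_f + β(R_m − R_f) = 4.57% + 0.66 × 7.49% = 9.5134%
α = actual − benchmark = 12.19% − 9.5134% = +2.68%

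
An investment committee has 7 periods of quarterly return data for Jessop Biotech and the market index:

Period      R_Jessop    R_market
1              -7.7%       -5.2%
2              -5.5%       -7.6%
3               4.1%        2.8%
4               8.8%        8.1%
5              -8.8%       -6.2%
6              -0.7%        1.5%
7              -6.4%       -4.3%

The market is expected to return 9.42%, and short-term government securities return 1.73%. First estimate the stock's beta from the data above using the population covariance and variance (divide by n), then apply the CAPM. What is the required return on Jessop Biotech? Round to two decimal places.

10.19%

Mean R_i = (-7.7 − 5.5 + 4.1 + 8.8 − 8.8 − 0.7 − 6.4) / 7 = -2.3143%
Mean R_m = (-5.2 − 7.6 + 2.8 + 8.1 − 6.2 + 1.5 − 4.3) / 7 = -1.5571%
Σ(R_i − R̄_i)(R_m − R̄_m) = 220.4043  ⇒  Cov = 220.4043 / 7 = 31.4863
Σ(R_m − R̄_m)² = 200.4571  ⇒  Var(R_m) = 200.4571 / 7 = 28.6367
β = Cov / Var(R_m) = 31.4863 / 28.6367 = 1.0995
MRP = 9.42% − 1.73% = 7.69%
E(R) = R_f + β × MRP = 1.73% + 1.0995 × 7.69% = 10.19%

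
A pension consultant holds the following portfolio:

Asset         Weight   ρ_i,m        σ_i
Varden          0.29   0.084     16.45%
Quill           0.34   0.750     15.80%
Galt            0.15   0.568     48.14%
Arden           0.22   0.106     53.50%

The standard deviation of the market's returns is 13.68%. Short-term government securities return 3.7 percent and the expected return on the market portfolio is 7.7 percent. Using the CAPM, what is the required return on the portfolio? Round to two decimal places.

6.56%

β_Varden = 0.084 × 16.45% / 13.68% = 0.1010
β_Quill = 0.750 × 15.80% / 13.68% = 0.8662
β_Galt = 0.568 × 48.14% / 13.68% = 1.9988
β_Arden = 0.106 × 53.50% / 13.68% = 0.4145
β_P = Σ w_i β_i = 0.29×0.1010 + 0.34×0.8662 + 0.15×1.9988 + 0.22×0.4145 = 0.7148
MRP = 7.7% − 3.7% = 4.00%
E(R_P) = R_f + β_P × MRP = 3.7% + 0.7148 × 4.0% = 6.56%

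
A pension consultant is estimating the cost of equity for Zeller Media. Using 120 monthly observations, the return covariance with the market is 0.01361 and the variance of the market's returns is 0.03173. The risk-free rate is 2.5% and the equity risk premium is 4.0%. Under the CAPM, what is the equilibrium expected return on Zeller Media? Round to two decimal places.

4.22%

β = Cov(R_i, R_m) / Var(R_m) = 0.01361 / 0.03173 = 0.4289
E(R) = R_f + β × MRP = 2.5% + 0.4289 × 4.0% = 4.22%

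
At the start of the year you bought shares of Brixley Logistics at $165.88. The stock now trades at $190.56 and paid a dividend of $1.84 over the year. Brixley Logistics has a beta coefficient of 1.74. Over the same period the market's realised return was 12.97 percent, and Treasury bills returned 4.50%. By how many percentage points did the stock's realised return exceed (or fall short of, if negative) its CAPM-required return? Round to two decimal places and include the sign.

Realised HPR = (P1 + D1 − P0) / P0 = (190.56 + 1.84 − 165.88) / 165.88 = 26.52 / 165.88 = 15.9875%
MRP = 12.97% − 4.50% = 8.47%
CAPM required = R_f + β·MRP = 4.50% + 1.74 × 8.47% = 19.2378%
α = realised − required = 15.9875% − 19.2378% = -3.25%

-3.25%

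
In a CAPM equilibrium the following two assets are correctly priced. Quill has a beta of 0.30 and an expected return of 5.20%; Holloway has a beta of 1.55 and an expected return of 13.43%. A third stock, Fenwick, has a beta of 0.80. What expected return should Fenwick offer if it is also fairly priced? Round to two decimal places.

MRP (SML slope) = (13.43% − 5.20%) / (1.55 − 0.30) = 8.23% / 1.25 = 6.5840%
R_f (intercept) = 5.20% − 0.30 × 6.5840% = 3.2248%
E(R_Fenwick) = R_f + β × MRP = 3.2248% + 0.80 × 6.5840% = 8.49%

8.49%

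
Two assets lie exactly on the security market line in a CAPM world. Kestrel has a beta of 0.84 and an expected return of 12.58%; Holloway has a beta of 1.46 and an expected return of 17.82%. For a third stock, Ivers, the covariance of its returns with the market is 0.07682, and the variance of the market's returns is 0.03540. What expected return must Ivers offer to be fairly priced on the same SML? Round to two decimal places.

23.82%

MRP = (17.82% − 12.58%) / (1.46 − 0.84) = 8.4516%
R_f = 12.58% − 0.84 × 8.4516% = 5.4807%
β_Ivers = Cov / Var(R_m) = 0.07682 / 0.03540 = 2.1701
E(R_Ivers) = R_f + β × MRP = 5.4807% + 2.1701 × 8.4516% = 23.82%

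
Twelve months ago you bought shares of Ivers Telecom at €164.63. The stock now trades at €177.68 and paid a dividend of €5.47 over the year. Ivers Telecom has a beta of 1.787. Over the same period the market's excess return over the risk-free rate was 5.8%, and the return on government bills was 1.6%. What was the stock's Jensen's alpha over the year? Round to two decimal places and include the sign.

Realised HPR = (P1 + D1 − P0) / P0 = (177.68 + 5.47 − 164.63) / 164.63 = 18.52 / 164.63 = 11.2495%
CAPM required = R_f + β·MRP = 1.6% + 1.787 × 5.8% = 11.9646%
α = realised − required = 11.2495% − 11.9646% = -0.72%

-0.72%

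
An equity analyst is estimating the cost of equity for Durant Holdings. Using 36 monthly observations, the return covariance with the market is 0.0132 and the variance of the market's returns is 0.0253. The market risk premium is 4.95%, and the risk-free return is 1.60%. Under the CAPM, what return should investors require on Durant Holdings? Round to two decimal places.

β = Cov(R_i, R_m) / Var(R_m) = 0.0132 / 0.0253 = 0.5217
E(R) = R_f + β × MRP = 1.60% + 0.5217 × 4.95% = 4.18%

4.18%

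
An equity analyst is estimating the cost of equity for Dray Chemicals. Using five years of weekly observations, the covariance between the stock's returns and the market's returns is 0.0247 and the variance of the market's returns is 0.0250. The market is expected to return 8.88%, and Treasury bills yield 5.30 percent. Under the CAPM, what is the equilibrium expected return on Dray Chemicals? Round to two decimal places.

β = Cov(R_i, R_m) / Var(R_m) = 0.0247 / 0.0250 = 0.9880
MRP = 8.88% − 5.30% = 3.58%
E(R) = R_f + β × MRP = 5.30% + 0.9880 × 3.58% = 8.84%

8.84%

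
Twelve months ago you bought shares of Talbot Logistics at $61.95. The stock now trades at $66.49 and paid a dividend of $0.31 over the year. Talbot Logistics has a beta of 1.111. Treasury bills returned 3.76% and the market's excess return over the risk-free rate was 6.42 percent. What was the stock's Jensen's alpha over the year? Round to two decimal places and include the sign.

-3.06%

Realised HPR = (P1 + D1 − P0) / P0 = (66.49 + 0.31 − 61.95) / 61.95 = 4.85 / 61.95 = 7.8289%
CAPM required = R_f + β·MRP = 3.76% + 1.111 × 6.42% = 10.89262%
α = realised − required = 7.8289% − 10.89262% = -3.06%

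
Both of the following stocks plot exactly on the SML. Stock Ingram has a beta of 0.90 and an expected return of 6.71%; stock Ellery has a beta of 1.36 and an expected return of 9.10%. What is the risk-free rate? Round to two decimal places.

2.03%

Both satisfy E(R) = R_f + β·MRP, so the slope of the SML is
MRP = (9.10% − 6.71%) / (1.36 − 0.90) = 2.39% / 0.46 = 5.1957%
R_f = E(R_Ingram) − β_Ingram·MRP = 6.71% − 0.90 × 5.1957% = 2.0339%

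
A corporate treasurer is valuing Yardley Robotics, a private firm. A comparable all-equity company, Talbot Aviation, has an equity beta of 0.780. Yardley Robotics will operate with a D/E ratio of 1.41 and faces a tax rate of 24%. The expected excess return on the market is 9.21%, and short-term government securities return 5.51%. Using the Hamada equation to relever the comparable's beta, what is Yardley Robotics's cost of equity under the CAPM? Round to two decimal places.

20.39%

β_L = β_U × [1 + (1 − t)(D/E)] = 0.780 × [1 + (1 − 0.24) × 1.41]
    = 0.780 × [1 + 0.76 × 1.41] = 0.780 × 2.0716 = 1.6158
E(R) = R_f + β_L × MRP = 5.51% + 1.6158 × 9.21% = 20.39%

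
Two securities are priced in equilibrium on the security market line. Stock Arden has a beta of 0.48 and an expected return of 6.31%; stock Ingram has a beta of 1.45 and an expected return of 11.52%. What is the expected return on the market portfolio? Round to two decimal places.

Both satisfy E(R) = R_f + β·MRP, so the slope of the SML is
MRP = (11.52% − 6.31%) / (1.45 − 0.48) = 5.21% / 0.97 = 5.3711%
R_f = E(R_Arden) − β_Arden·MRP = 6.31% − 0.48 × 5.3711% = 3.7319%
E(R_m) = R_f + MRP = 3.7319% + 5.3711% = 9.10%

9.10%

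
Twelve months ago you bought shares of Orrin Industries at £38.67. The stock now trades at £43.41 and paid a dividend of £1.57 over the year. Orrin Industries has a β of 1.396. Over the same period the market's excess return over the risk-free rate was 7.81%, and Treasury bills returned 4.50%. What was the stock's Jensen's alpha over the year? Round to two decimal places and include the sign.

Realised HPR = (P1 + D1 − P0) / P0 = (43.41 + 1.57 − 38.67) / 38.67 = 6.31 / 38.67 = 16.3176%
CAPM required = R_f + β·MRP = 4.50% + 1.396 × 7.81% = 15.40276%
α = realised − required = 16.3176% − 15.40276% = +0.91%

+0.91%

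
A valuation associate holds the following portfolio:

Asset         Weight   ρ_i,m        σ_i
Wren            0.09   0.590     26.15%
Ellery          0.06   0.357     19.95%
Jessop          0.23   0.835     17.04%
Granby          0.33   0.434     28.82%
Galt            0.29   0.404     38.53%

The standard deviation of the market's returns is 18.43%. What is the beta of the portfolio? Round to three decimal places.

β_Wren = 0.590 × 26.15% / 18.43% = 0.8371
β_Ellery = 0.357 × 19.95% / 18.43% = 0.3864
β_Jessop = 0.835 × 17.04% / 18.43% = 0.7720
β_Granby = 0.434 × 28.82% / 18.43% = 0.6787
β_Galt = 0.404 × 38.53% / 18.43% = 0.8446
β_P = Σ w_i β_i = 0.09×0.8371 + 0.06×0.3864 + 0.23×0.7720 + 0.33×0.6787 + 0.29×0.8446 = 0.7450

0.745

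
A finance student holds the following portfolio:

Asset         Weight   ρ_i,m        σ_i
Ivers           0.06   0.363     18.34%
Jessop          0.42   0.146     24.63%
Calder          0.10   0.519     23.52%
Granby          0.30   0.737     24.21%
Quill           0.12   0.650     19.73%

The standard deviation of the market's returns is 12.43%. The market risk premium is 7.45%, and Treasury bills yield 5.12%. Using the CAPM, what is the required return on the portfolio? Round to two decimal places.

11.13%

β_Ivers = 0.363 × 18.34% / 12.43% = 0.5356
β_Jessop = 0.146 × 24.63% / 12.43% = 0.2893
β_Calder = 0.519 × 23.52% / 12.43% = 0.9820
β_Granby = 0.737 × 24.21% / 12.43% = 1.4355
β_Quill = 0.650 × 19.73% / 12.43% = 1.0317
β_P = Σ w_i β_i = 0.06×0.5356 + 0.42×0.2893 + 0.10×0.9820 + 0.30×1.4355 + 0.12×1.0317 = 0.8063
E(R_P) = R_f + β_P × MRP = 5.12% + 0.8063 × 7.45% = 11.13%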